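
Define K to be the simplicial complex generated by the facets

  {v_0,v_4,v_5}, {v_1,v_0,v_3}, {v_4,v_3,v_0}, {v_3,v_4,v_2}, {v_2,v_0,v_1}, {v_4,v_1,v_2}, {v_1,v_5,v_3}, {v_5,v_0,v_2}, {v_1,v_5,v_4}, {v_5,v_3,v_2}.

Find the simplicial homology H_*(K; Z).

H_0 ≅ Z,  H_1 ≅ Z/2,  H_2 = 0.

Fix the vertex order v_0 < v_1 < v_2 < v_3 < v_4 < v_5 and write every simplex with vertices in increasing order. Then dim K = 2 and the simplices of K are:

  0-simplices (6): [v_0], [v_1], [v_2], [v_3], [v_4], [v_5]
  1-simplices (15): (15 of them)
  2-simplices (10): [v_0,v_1,v_2], [v_0,v_1,v_3], [v_0,v_2,v_5], [v_0,v_3,v_4], [v_0,v_4,v_5], [v_1,v_2,v_4], [v_1,v_3,v_5], [v_1,v_4,v_5], [v_2,v_3,v_4], [v_2,v_3,v_5]

giving chain groups C_0 ≅ Z^6, C_1 ≅ Z^15, C_2 ≅ Z^10.

The boundary map ∂_1: C_1 → C_0 sends each edge [p,q] (with p < q) to q − p.
This gives a 6×15 integer matrix of rank 5; reducing to Smith normal form yields diagonal entries (1,1,1,1,1).

The boundary map ∂_2: C_2 → C_1 maps a triangle to the signed sum of its edges. For instance
  ∂[v_0,v_2,v_5] = [v_2,v_5] − [v_0,v_5] + [v_0,v_2],
  ∂[v_1,v_3,v_5] = [v_3,v_5] − [v_1,v_5] + [v_1,v_3].
As a 15×10 matrix over Z this has rank 10, with invariant factors (1,1,1,1,1,1,1,1,1,2).

Computing H_k = (kernel of ∂_k) / (image of ∂_{k+1}):

  H_0: rank C_0 − rank ∂_1 = 6 − 5 = 1, and the invariant factors of ∂_1 are all 1, so H_0 = Z.
  H_1: rank ker ∂_1 − rank ∂_2 = (15 − 5) − 10 = 0, and ∂_2 has invariant factor 2 > 1, so H_1 = Z/2.
  H_2: rank ker ∂_2 − rank ∂_3 = (10 − 10) − 0 = 0, and there is no ∂_3, so H_2 = 0.

(K is a triangulation of the real projective plane RP^2.)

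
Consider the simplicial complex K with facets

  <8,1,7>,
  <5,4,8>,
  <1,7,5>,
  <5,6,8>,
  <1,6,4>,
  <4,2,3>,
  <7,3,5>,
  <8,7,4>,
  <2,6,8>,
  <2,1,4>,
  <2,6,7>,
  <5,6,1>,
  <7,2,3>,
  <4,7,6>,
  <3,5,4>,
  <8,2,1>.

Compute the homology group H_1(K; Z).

H_1 = Z^2.

Fix the vertex order 1 < 2 < 3 < 4 < 5 < 6 < 7 < 8 and write every simplex with vertices in increasing order. Then dim K = 2 and the simplices of K are:

  0-simplices (8): [1], [2], [3], [4], [5], [6], [7], [8]
  1-simplices (24): (24 of them)
  2-simplices (16): [1,2,4], [1,2,8], [1,4,6], [1,5,6], [1,5,7], [1,7,8], [2,3,4], [2,3,7], [2,6,7], [2,6,8], [3,4,5], [3,5,7], [4,5,8], [4,6,7], [4,7,8], [5,6,8]

so the chain groups are C_0 ≅ Z^8, C_1 ≅ Z^24, C_2 ≅ Z^16.

Boundary ∂_1: C_1 → C_0 is given by ∂[p,q] = [q] − [p]. For instance
  ∂[4,5] = [5] − [4].
The 8×24 boundary matrix has rank 7 and Smith normal form diag(1,1,1,1,1,1,1).

Boundary ∂_2: C_2 → C_1 sends each 2-simplex [p,q,r] to [q,r] − [p,r] + [p,q]. For instance
  ∂[1,7,8] = [7,8] − [1,8] + [1,7],
  ∂[1,5,7] = [5,7] − [1,7] + [1,5].
The 24×16 boundary matrix has rank 15 and Smith normal form diag(1,1,1,1,1,1,1,1,1,1,1,1,1,1,1).

Now H_k = ker ∂_k / im ∂_{k+1}, so:

  H_1: rank ker ∂_1 − rank ∂_2 = (24 − 7) − 15 = 2, and the invariant factors of ∂_2 are all 1, so H_1 ≅ Z^2.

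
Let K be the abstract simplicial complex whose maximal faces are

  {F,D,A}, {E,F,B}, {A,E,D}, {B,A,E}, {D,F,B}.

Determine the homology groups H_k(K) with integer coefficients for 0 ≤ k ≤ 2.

H_0 ≅ Z,  H_1 ≅ Z,  H_2 = 0.

Take the total order A < B < D < E < F on the vertex set. Then K (dimension 2) consists of the simplices:

  0-simplices (5): A, B, D, E, F
  1-simplices (10): AB, AD, AE, AF, BD, BE, BF, DE, DF, EF
  2-simplices (5): ABE, ADE, ADF, BDF, BEF

Hence C_0 ≅ Z^5, C_1 ≅ Z^10, C_2 ≅ Z^5.

∂_1: C_1 → C_0 maps an edge to its endpoints' difference, ∂[p,q] = q − p.
The 5×10 boundary matrix has rank 4 and Smith normal form diag(1,1,1,1).

Boundary ∂_2: C_2 → C_1 acts by ∂[p,q,r] = [q,r] − [p,r] + [p,q]. For instance
  ∂BDF = DF − BF + BD,
  ∂ABE = BE − AE + AB.
The 10×5 boundary matrix has rank 5 and Smith normal form diag(1,1,1,1,1).

Computing H_k = (kernel of ∂_k) / (image of ∂_{k+1}):

  H_0: rank C_0 − rank ∂_1 = 5 − 4 = 1, and the invariant factors of ∂_1 are all 1, so H_0 = Z.
  H_1: rank ker ∂_1 − rank ∂_2 = (10 − 4) − 5 = 1, and the invariant factors of ∂_2 are all 1, so H_1 = Z.
  H_2: rank ker ∂_2 − rank ∂_3 = (5 − 5) − 0 = 0, and there is no ∂_3, so H_2 = 0.

As a check, the Euler characteristic is 5 − 10 + 5 = 0, which agrees with 1 − 1 + 0 = 0.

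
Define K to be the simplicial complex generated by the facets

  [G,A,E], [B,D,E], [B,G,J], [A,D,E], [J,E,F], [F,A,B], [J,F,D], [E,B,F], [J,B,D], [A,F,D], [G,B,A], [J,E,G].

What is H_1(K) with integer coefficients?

H_1 ≅ Z/2.

Fix the vertex order A < B < D < E < F < G < J and write every simplex with vertices in increasing order. Then dim K = 2 and the simplices of K are:

  0-simplices (7): A, B, D, E, F, G, J
  1-simplices (18): AB, AD, AE, AF, AG, BD, BE, BF, BG, BJ, DE, DF, DJ, EF, EG, EJ, FJ, GJ
  2-simplices (12): ABF, ABG, ADE, ADF, AEG, BDE, BDJ, BEF, BGJ, DFJ, EFJ, EGJ

giving chain groups C_0 ≅ Z^7, C_1 ≅ Z^18, C_2 ≅ Z^12.

Boundary ∂_1: C_1 → C_0 is given by ∂[p,q] = [q] − [p]. For instance
  ∂EG = G − E.
This gives a 7×18 integer matrix of rank 6; reducing to Smith normal form yields diagonal entries (1,1,1,1,1,1).

Boundary ∂_2: C_2 → C_1 maps a triangle to the signed sum of its edges. For instance
  ∂ABG = BG − AG + AB,
  ∂AEG = EG − AG + AE.
This gives a 18×12 integer matrix of rank 12; reducing to Smith normal form yields diagonal entries (1,1,1,1,1,1,1,1,1,1,1,2).

Computing H_k = (kernel of ∂_k) / (image of ∂_{k+1}):

  H_1: rank ker ∂_1 − rank ∂_2 = (18 − 6) − 12 = 0, and ∂_2 has invariant factor 2 > 1, so H_1 = Z/2.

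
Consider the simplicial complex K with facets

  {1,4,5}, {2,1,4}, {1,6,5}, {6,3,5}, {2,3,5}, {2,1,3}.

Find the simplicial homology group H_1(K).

H_1 = Z.

Fix the vertex order 1 < 2 < 3 < 4 < 5 < 6 and write every simplex with vertices in increasing order. Then dim K = 2 and the simplices of K are:

  0-simplices (6): [1], [2], [3], [4], [5], [6]
  1-simplices (12): [1,2], [1,3], [1,4], [1,5], [1,6], [2,3], [2,4], [2,5], [3,5], [3,6], [4,5], [5,6]
  2-simplices (6): [1,2,3], [1,2,4], [1,4,5], [1,5,6], [2,3,5], [3,5,6]

giving chain groups C_0 ≅ Z^6, C_1 ≅ Z^12, C_2 ≅ Z^6.

Boundary ∂_1: C_1 → C_0 maps an edge to its endpoints' difference, ∂[p,q] = q − p. For instance
  ∂[2,5] = [5] − [2].
This gives a 6×12 integer matrix of rank 5; reducing to Smith normal form yields diagonal entries (1,1,1,1,1).

Boundary ∂_2: C_2 → C_1 sends each 2-simplex [p,q,r] to [q,r] − [p,r] + [p,q]. For instance
  ∂[1,2,3] = [2,3] − [1,3] + [1,2],
  ∂[3,5,6] = [5,6] − [3,6] + [3,5].
The resulting 12×6 matrix has rank 6, and its Smith normal form has invariant factors (1,1,1,1,1,1).

From H_k ≅ ker(∂_k) / im(∂_{k+1}) we obtain:

  H_1: rank ker ∂_1 − rank ∂_2 = (12 − 5) − 6 = 1, and the invariant factors of ∂_2 are all 1, so H_1 ≅ Z.

(K is a triangulation of the cylinder S^1 x I.)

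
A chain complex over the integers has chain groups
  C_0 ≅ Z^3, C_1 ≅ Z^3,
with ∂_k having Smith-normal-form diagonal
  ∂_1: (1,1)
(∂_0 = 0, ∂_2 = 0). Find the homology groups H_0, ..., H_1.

H_0: b_0 = 3 − 0 − 2 = 1; torsion from ∂_1 factors > 1: none. So H_0 = Z.
H_1: b_1 = 3 − 2 − 0 = 1; torsion from ∂_2 factors > 1: none. So H_1 = Z.

H_0 = Z,  H_1 = Z.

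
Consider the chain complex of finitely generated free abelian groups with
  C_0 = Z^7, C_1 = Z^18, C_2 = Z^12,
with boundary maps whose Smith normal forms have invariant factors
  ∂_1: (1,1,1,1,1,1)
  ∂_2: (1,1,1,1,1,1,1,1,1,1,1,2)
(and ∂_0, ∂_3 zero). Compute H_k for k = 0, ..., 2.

H_0 ≅ Z,  H_1 ≅ Z/2,  H_2 = 0.

H_0: b_0 = 7 − 0 − 6 = 1; torsion from ∂_1 factors > 1: none. So H_0 ≅ Z.
H_1: b_1 = 18 − 6 − 12 = 0; torsion from ∂_2 factors > 1: [2]. So H_1 ≅ Z/2.
H_2: b_2 = 12 − 12 − 0 = 0; torsion from ∂_3 factors > 1: none. So H_2 ≅ 0.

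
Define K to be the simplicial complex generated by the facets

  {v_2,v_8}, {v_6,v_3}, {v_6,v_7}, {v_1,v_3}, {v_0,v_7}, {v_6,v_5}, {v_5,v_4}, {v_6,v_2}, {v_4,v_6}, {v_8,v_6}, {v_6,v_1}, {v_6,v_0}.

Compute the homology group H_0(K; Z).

H_0 = Z.

K has 9 vertices, 12 edges.
rank ∂_0 = 0, rank ∂_1 = 8 ⇒ b_0 = 9 − 0 − 8 = 1; all invariant factors of ∂_1 are 1 so no torsion. So H_0 = Z.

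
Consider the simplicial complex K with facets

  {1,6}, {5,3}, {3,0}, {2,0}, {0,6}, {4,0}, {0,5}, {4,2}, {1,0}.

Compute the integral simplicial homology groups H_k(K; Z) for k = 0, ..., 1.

H_0 = Z,  H_1 = Z^3.

Fix the vertex order 0 < 1 < 2 < 3 < 4 < 5 < 6 and write every simplex with vertices in increasing order. Then dim K = 1 and the simplices of K are:

  0-simplices (7): [0], [1], [2], [3], [4], [5], [6]
  1-simplices (9): [0,1], [0,2], [0,3], [0,4], [0,5], [0,6], [1,6], [2,4], [3,5]

Hence C_0 ≅ Z^7, C_1 ≅ Z^9.

The boundary map ∂_1: C_1 → C_0 maps an edge to its endpoints' difference, ∂[p,q] = q − p. For instance
  ∂[0,4] = [4] − [0].
The 7×9 boundary matrix has rank 6 and Smith normal form diag(1,1,1,1,1,1).

Now H_k = ker ∂_k / im ∂_{k+1}, so:

  H_0: rank C_0 − rank ∂_1 = 7 − 6 = 1, and the invariant factors of ∂_1 are all 1, so H_0 ≅ Z.
  H_1: rank ker ∂_1 − rank ∂_2 = (9 − 6) − 0 = 3, and there is no ∂_2, so H_1 ≅ Z^3.

As a check, the Euler characteristic is 7 − 9 = -2, which agrees with 1 − 3 = -2.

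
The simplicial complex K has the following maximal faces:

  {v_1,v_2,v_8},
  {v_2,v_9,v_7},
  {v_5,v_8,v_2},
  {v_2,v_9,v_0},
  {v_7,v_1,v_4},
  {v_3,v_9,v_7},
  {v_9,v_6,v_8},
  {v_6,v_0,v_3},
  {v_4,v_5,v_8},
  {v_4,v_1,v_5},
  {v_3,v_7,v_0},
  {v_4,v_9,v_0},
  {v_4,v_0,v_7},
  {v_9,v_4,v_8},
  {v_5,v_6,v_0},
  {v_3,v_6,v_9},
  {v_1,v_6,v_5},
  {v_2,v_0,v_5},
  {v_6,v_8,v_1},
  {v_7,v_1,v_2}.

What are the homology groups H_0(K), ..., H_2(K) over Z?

Fix the vertex order v_0 < v_1 < v_2 < v_3 < v_4 < v_5 < v_6 < v_7 < v_8 < v_9 and write every simplex with vertices in increasing order. Then dim K = 2 and the simplices of K are:

  0-simplices (10): [v_0], [v_1], [v_2], [v_3], [v_4], [v_5], [v_6], [v_7], [v_8], [v_9]
  1-simplices (30): (30 of them)
  2-simplices (20): (20 of them)

giving chain groups C_0 ≅ Z^10, C_1 ≅ Z^30, C_2 ≅ Z^20.

The boundary map ∂_1: C_1 → C_0 is given by ∂[p,q] = [q] − [p]. For instance
  ∂[v_8,v_9] = [v_9] − [v_8].
This gives a 10×30 integer matrix of rank 9; reducing to Smith normal form yields diagonal entries (1,1,1,1,1,1,1,1,1).

The boundary map ∂_2: C_2 → C_1 maps a triangle to the signed sum of its edges. For instance
  ∂[v_1,v_2,v_7] = [v_2,v_7] − [v_1,v_7] + [v_1,v_2],
  ∂[v_1,v_2,v_8] = [v_2,v_8] − [v_1,v_8] + [v_1,v_2].
The 30×20 boundary matrix has rank 20 and Smith normal form diag(1,1,1,1,1,1,1,1,1,1,1,1,1,1,1,1,1,1,1,2).

Reading off H_k = ker ∂_k / im ∂_{k+1}:

  H_0: rank C_0 − rank ∂_1 = 10 − 9 = 1, and the invariant factors of ∂_1 are all 1, so H_0 ≅ Z.
  H_1: rank ker ∂_1 − rank ∂_2 = (30 − 9) − 20 = 1, and ∂_2 has invariant factor 2 > 1, so H_1 ≅ Z ⊕ Z/2Z.
  H_2: rank ker ∂_2 − rank ∂_3 = (20 − 20) − 0 = 0, and there is no ∂_3, so H_2 ≅ 0.

As a check, the Euler characteristic is 10 − 30 + 20 = 0, which agrees with 1 − 1 + 0 = 0.

H_0 = Z,  H_1 = Z ⊕ Z/2Z,  H_2 = 0.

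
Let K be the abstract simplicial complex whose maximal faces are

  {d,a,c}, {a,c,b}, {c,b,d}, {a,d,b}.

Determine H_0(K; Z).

Fix the vertex order a < b < c < d and write every simplex with vertices in increasing order. Then dim K = 2 and the simplices of K are:

  0-simplices (4): a, b, c, d
  1-simplices (6): ab, ac, ad, bc, bd, cd
  2-simplices (4): abc, abd, acd, bcd

so the chain groups are C_0 ≅ Z^4, C_1 ≅ Z^6, C_2 ≅ Z^4.

The boundary map ∂_1: C_1 → C_0 maps an edge to its endpoints' difference, ∂[p,q] = q − p.
The resulting 4×6 matrix has rank 3, and its Smith normal form has invariant factors (1,1,1).

The boundary map ∂_2: C_2 → C_1 sends each 2-simplex [p,q,r] to [q,r] − [p,r] + [p,q]. For instance
  ∂abd = bd − ad + ab,
  ∂abc = bc − ac + ab.
The 6×4 boundary matrix has rank 3 and Smith normal form diag(1,1,1).

Reading off H_k = ker ∂_k / im ∂_{k+1}:

  H_0: rank C_0 − rank ∂_1 = 4 − 3 = 1, and the invariant factors of ∂_1 are all 1, so H_0 ≅ Z.

(K is a triangulation of the 2-sphere S^2.)

H_0 = Z.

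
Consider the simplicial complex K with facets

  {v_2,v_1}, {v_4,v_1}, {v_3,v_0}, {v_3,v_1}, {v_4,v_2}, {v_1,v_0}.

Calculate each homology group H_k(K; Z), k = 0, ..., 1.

H_0 ≅ Z,  H_1 ≅ Z^2.

K has 5 vertices, 6 edges.
rank ∂_0 = 0, rank ∂_1 = 4 ⇒ b_0 = 5 − 0 − 4 = 1; all invariant factors of ∂_1 are 1 so no torsion. So H_0 ≅ Z.
rank ∂_1 = 4, rank ∂_2 = 0 ⇒ b_1 = 6 − 4 − 0 = 2. So H_1 ≅ Z^2.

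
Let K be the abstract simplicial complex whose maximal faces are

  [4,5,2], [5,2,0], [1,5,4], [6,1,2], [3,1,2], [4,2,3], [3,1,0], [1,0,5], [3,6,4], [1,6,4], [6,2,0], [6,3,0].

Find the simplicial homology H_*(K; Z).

H_0 ≅ Z,  H_1 ≅ Z/2,  H_2 = 0.

Take the total order 0 < 1 < 2 < 3 < 4 < 5 < 6 on the vertex set. Then K (dimension 2) consists of the simplices:

  0-simplices (7): [0], [1], [2], [3], [4], [5], [6]
  1-simplices (18): [0,1], [0,2], [0,3], [0,5], [0,6], [1,2], [1,3], [1,4], [1,5], [1,6], [2,3], [2,4], [2,5], [2,6], [3,4], [3,6], [4,5], [4,6]
  2-simplices (12): [0,1,3], [0,1,5], [0,2,5], [0,2,6], [0,3,6], [1,2,3], [1,2,6], [1,4,5], [1,4,6], [2,3,4], [2,4,5], [3,4,6]

Hence C_0 ≅ Z^7, C_1 ≅ Z^18, C_2 ≅ Z^12.

The boundary map ∂_1: C_1 → C_0 maps an edge to its endpoints' difference, ∂[p,q] = q − p.
The 7×18 boundary matrix has rank 6 and Smith normal form diag(1,1,1,1,1,1).

∂_2: C_2 → C_1 maps a triangle to the signed sum of its edges. For instance
  ∂[0,2,6] = [2,6] − [0,6] + [0,2],
  ∂[1,2,3] = [2,3] − [1,3] + [1,2].
The resulting 18×12 matrix has rank 12, and its Smith normal form has invariant factors (1,1,1,1,1,1,1,1,1,1,1,2).

Computing H_k = (kernel of ∂_k) / (image of ∂_{k+1}):

  H_0: rank C_0 − rank ∂_1 = 7 − 6 = 1, and the invariant factors of ∂_1 are all 1, so H_0 = Z.
  H_1: rank ker ∂_1 − rank ∂_2 = (18 − 6) − 12 = 0, and ∂_2 has invariant factor 2 > 1, so H_1 = Z/2.
  H_2: rank ker ∂_2 − rank ∂_3 = (12 − 12) − 0 = 0, and there is no ∂_3, so H_2 = 0.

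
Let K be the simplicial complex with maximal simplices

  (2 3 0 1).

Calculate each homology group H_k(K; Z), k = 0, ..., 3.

H_0 = Z,  H_1 = 0,  H_2 = 0,  H_3 = 0.

We work with the vertex ordering 0 < 1 < 2 < 3. The simplices of K, each written with vertices in increasing order, are:

  0-simplices (4): [0], [1], [2], [3]
  1-simplices (6): [0,1], [0,2], [0,3], [1,2], [1,3], [2,3]
  2-simplices (4): [0,1,2], [0,1,3], [0,2,3], [1,2,3]
  3-simplices (1): [0,1,2,3]

giving chain groups C_0 ≅ Z^4, C_1 ≅ Z^6, C_2 ≅ Z^4, C_3 ≅ Z^1.

The boundary map ∂_1: C_1 → C_0 is given by ∂[p,q] = [q] − [p].
This gives a 4×6 integer matrix of rank 3; reducing to Smith normal form yields diagonal entries (1,1,1).

The boundary map ∂_2: C_2 → C_1 sends each 2-simplex [p,q,r] to [q,r] − [p,r] + [p,q]. For instance
  ∂[1,2,3] = [2,3] − [1,3] + [1,2],
  ∂[0,1,3] = [1,3] − [0,3] + [0,1].
This gives a 6×4 integer matrix of rank 3; reducing to Smith normal form yields diagonal entries (1,1,1).

Boundary ∂_3: C_3 → C_2 sends each 3-simplex σ to the alternating sum Σ_i (−1)^i (σ with its i-th vertex removed). For instance
  ∂[0,1,2,3] = [1,2,3] − [0,2,3] + [0,1,3] − [0,1,2].
This gives a 4×1 integer matrix of rank 1; reducing to Smith normal form yields diagonal entries (1).

Reading off H_k = ker ∂_k / im ∂_{k+1}:

  H_0: rank C_0 − rank ∂_1 = 4 − 3 = 1, and the invariant factors of ∂_1 are all 1, so H_0 = Z.
  H_1: rank ker ∂_1 − rank ∂_2 = (6 − 3) − 3 = 0, and the invariant factors of ∂_2 are all 1, so H_1 = 0.
  H_2: rank ker ∂_2 − rank ∂_3 = (4 − 3) − 1 = 0, and the invariant factors of ∂_3 are all 1, so H_2 = 0.
  H_3: rank ker ∂_3 − rank ∂_4 = (1 − 1) − 0 = 0, and there is no ∂_4, so H_3 = 0.

As a check, the Euler characteristic is 4 − 6 + 4 − 1 = 1, which agrees with 1 − 0 + 0 − 0 = 1.
(K is a triangulation of the 3-simplex.)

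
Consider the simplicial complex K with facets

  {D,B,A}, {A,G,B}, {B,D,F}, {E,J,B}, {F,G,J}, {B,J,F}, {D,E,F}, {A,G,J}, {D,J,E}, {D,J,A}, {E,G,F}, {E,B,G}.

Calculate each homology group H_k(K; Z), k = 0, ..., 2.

H_0 ≅ Z,  H_1 ≅ Z/2Z,  H_2 = 0.

Fix the vertex order A < B < D < E < F < G < J and write every simplex with vertices in increasing order. Then dim K = 2 and the simplices of K are:

  0-simplices (7): A, B, D, E, F, G, J
  1-simplices (18): AB, AD, AG, AJ, BD, BE, BF, BG, BJ, DE, DF, DJ, EF, EG, EJ, FG, FJ, GJ
  2-simplices (12): ABD, ABG, ADJ, AGJ, BDF, BEG, BEJ, BFJ, DEF, DEJ, EFG, FGJ

so the chain groups are C_0 ≅ Z^7, C_1 ≅ Z^18, C_2 ≅ Z^12.

Boundary ∂_1: C_1 → C_0 sends each edge [p,q] (with p < q) to q − p. For instance
  ∂EJ = J − E.
This gives a 7×18 integer matrix of rank 6; reducing to Smith normal form yields diagonal entries (1,1,1,1,1,1).

The boundary map ∂_2: C_2 → C_1 maps a triangle to the signed sum of its edges. For instance
  ∂ABD = BD − AD + AB,
  ∂ADJ = DJ − AJ + AD.
As a 18×12 matrix over Z this has rank 12, with invariant factors (1,1,1,1,1,1,1,1,1,1,1,2).

From H_k ≅ ker(∂_k) / im(∂_{k+1}) we obtain:

  H_0: rank C_0 − rank ∂_1 = 7 − 6 = 1, and the invariant factors of ∂_1 are all 1, so H_0 = Z.
  H_1: rank ker ∂_1 − rank ∂_2 = (18 − 6) − 12 = 0, and ∂_2 has invariant factor 2 > 1, so H_1 = Z/2Z.
  H_2: rank ker ∂_2 − rank ∂_3 = (12 − 12) − 0 = 0, and there is no ∂_3, so H_2 = 0.

(K is a triangulation of the real projective plane RP^2.)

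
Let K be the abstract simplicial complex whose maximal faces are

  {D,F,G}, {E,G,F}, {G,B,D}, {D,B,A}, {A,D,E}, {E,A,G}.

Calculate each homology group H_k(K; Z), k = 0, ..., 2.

H_0 ≅ Z,  H_1 ≅ Z,  H_2 = 0.

We work with the vertex ordering A < B < D < E < F < G. The simplices of K, each written with vertices in increasing order, are:

  0-simplices (6): A, B, D, E, F, G
  1-simplices (12): AB, AD, AE, AG, BD, BG, DE, DF, DG, EF, EG, FG
  2-simplices (6): ABD, ADE, AEG, BDG, DFG, EFG

giving chain groups C_0 ≅ Z^6, C_1 ≅ Z^12, C_2 ≅ Z^6.

The boundary map ∂_1: C_1 → C_0 is given by ∂[p,q] = [q] − [p]. For instance
  ∂FG = G − F.
This gives a 6×12 integer matrix of rank 5; reducing to Smith normal form yields diagonal entries (1,1,1,1,1).

∂_2: C_2 → C_1 acts by ∂[p,q,r] = [q,r] − [p,r] + [p,q]. For instance
  ∂AEG = EG − AG + AE,
  ∂ABD = BD − AD + AB.
The resulting 12×6 matrix has rank 6, and its Smith normal form has invariant factors (1,1,1,1,1,1).

Reading off H_k = ker ∂_k / im ∂_{k+1}:

  H_0: rank C_0 − rank ∂_1 = 6 − 5 = 1, and the invariant factors of ∂_1 are all 1, so H_0 = Z.
  H_1: rank ker ∂_1 − rank ∂_2 = (12 − 5) − 6 = 1, and the invariant factors of ∂_2 are all 1, so H_1 = Z.
  H_2: rank ker ∂_2 − rank ∂_3 = (6 − 6) − 0 = 0, and there is no ∂_3, so H_2 = 0.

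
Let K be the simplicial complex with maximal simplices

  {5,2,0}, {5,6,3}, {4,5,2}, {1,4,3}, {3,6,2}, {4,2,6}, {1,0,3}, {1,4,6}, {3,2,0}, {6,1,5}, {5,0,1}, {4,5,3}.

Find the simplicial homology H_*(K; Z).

H_0 = Z,  H_1 = Z/2Z,  H_2 = 0.

Fix the vertex order 0 < 1 < 2 < 3 < 4 < 5 < 6 and write every simplex with vertices in increasing order. Then dim K = 2 and the simplices of K are:

  0-simplices (7): [0], [1], [2], [3], [4], [5], [6]
  1-simplices (18): [0,1], [0,2], [0,3], [0,5], [1,3], [1,4], [1,5], [1,6], [2,3], [2,4], [2,5], [2,6], [3,4], [3,5], [3,6], [4,5], [4,6], [5,6]
  2-simplices (12): [0,1,3], [0,1,5], [0,2,3], [0,2,5], [1,3,4], [1,4,6], [1,5,6], [2,3,6], [2,4,5], [2,4,6], [3,4,5], [3,5,6]

so the chain groups are C_0 ≅ Z^7, C_1 ≅ Z^18, C_2 ≅ Z^12.

Boundary ∂_1: C_1 → C_0 sends each edge [p,q] (with p < q) to q − p.
The resulting 7×18 matrix has rank 6, and its Smith normal form has invariant factors (1,1,1,1,1,1).

∂_2: C_2 → C_1 sends each 2-simplex [p,q,r] to [q,r] − [p,r] + [p,q]. For instance
  ∂[2,4,6] = [4,6] − [2,6] + [2,4],
  ∂[0,2,3] = [2,3] − [0,3] + [0,2].
The 18×12 boundary matrix has rank 12 and Smith normal form diag(1,1,1,1,1,1,1,1,1,1,1,2).

From H_k ≅ ker(∂_k) / im(∂_{k+1}) we obtain:

  H_0: rank C_0 − rank ∂_1 = 7 − 6 = 1, and the invariant factors of ∂_1 are all 1, so H_0 = Z.
  H_1: rank ker ∂_1 − rank ∂_2 = (18 − 6) − 12 = 0, and ∂_2 has invariant factor 2 > 1, so H_1 = Z/2Z.
  H_2: rank ker ∂_2 − rank ∂_3 = (12 − 12) − 0 = 0, and there is no ∂_3, so H_2 = 0.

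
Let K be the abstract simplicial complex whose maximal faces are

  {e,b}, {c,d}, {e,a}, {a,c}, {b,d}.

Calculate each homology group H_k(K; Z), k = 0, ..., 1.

H_0 = Z,  H_1 = Z.

Order the vertices as a < b < c < d < e. Listing each simplex with vertices in this order, K has dimension 1 with simplices:

  0-simplices (5): a, b, c, d, e
  1-simplices (5): ac, ae, bd, be, cd

Hence C_0 ≅ Z^5, C_1 ≅ Z^5.

The boundary map ∂_1: C_1 → C_0 maps an edge to its endpoints' difference, ∂[p,q] = q − p.
The 5×5 boundary matrix has rank 4 and Smith normal form diag(1,1,1,1).

Computing H_k = (kernel of ∂_k) / (image of ∂_{k+1}):

  H_0: rank C_0 − rank ∂_1 = 5 − 4 = 1, and the invariant factors of ∂_1 are all 1, so H_0 = Z.
  H_1: rank ker ∂_1 − rank ∂_2 = (5 − 4) − 0 = 1, and there is no ∂_2, so H_1 = Z.

As a check, the Euler characteristic is 5 − 5 = 0, which agrees with 1 − 1 = 0.
(K is a triangulation of the circle S^1.)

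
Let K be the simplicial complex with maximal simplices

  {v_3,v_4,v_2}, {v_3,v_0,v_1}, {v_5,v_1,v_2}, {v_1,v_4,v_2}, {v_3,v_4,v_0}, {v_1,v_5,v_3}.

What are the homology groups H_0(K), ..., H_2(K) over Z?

H_0 ≅ Z,  H_1 ≅ Z,  H_2 = 0.

Order the vertices as v_0 < v_1 < v_2 < v_3 < v_4 < v_5. Listing each simplex with vertices in this order, K has dimension 2 with simplices:

  0-simplices (6): [v_0], [v_1], [v_2], [v_3], [v_4], [v_5]
  1-simplices (12): [v_0,v_1], [v_0,v_3], [v_0,v_4], [v_1,v_2], [v_1,v_3], [v_1,v_4], [v_1,v_5], [v_2,v_3], [v_2,v_4], [v_2,v_5], [v_3,v_4], [v_3,v_5]
  2-simplices (6): [v_0,v_1,v_3], [v_0,v_3,v_4], [v_1,v_2,v_4], [v_1,v_2,v_5], [v_1,v_3,v_5], [v_2,v_3,v_4]

giving chain groups C_0 ≅ Z^6, C_1 ≅ Z^12, C_2 ≅ Z^6.

∂_1: C_1 → C_0 is given by ∂[p,q] = [q] − [p]. For instance
  ∂[v_2,v_3] = [v_3] − [v_2].
As a 6×12 matrix over Z this has rank 5, with invariant factors (1,1,1,1,1).

The boundary map ∂_2: C_2 → C_1 acts by ∂[p,q,r] = [q,r] − [p,r] + [p,q]. For instance
  ∂[v_1,v_2,v_4] = [v_2,v_4] − [v_1,v_4] + [v_1,v_2],
  ∂[v_2,v_3,v_4] = [v_3,v_4] − [v_2,v_4] + [v_2,v_3].
As a 12×6 matrix over Z this has rank 6, with invariant factors (1,1,1,1,1,1).

Reading off H_k = ker ∂_k / im ∂_{k+1}:

  H_0: rank C_0 − rank ∂_1 = 6 − 5 = 1, and the invariant factors of ∂_1 are all 1, so H_0 ≅ Z.
  H_1: rank ker ∂_1 − rank ∂_2 = (12 − 5) − 6 = 1, and the invariant factors of ∂_2 are all 1, so H_1 ≅ Z.
  H_2: rank ker ∂_2 − rank ∂_3 = (6 − 6) − 0 = 0, and there is no ∂_3, so H_2 ≅ 0.

As a check, the Euler characteristic is 6 − 12 + 6 = 0, which agrees with 1 − 1 + 0 = 0.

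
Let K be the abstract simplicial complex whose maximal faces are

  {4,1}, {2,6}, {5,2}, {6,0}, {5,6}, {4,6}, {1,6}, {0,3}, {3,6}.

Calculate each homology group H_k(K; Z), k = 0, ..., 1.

Take the total order 0 < 1 < 2 < 3 < 4 < 5 < 6 on the vertex set. Then K (dimension 1) consists of the simplices:

  0-simplices (7): [0], [1], [2], [3], [4], [5], [6]
  1-simplices (9): [0,3], [0,6], [1,4], [1,6], [2,5], [2,6], [3,6], [4,6], [5,6]

giving chain groups C_0 ≅ Z^7, C_1 ≅ Z^9.

∂_1: C_1 → C_0 is given by ∂[p,q] = [q] − [p]. For instance
  ∂[4,6] = [6] − [4].
The 7×9 boundary matrix has rank 6 and Smith normal form diag(1,1,1,1,1,1).

From H_k ≅ ker(∂_k) / im(∂_{k+1}) we obtain:

  H_0: rank C_0 − rank ∂_1 = 7 − 6 = 1, and the invariant factors of ∂_1 are all 1, so H_0 = Z.
  H_1: rank ker ∂_1 − rank ∂_2 = (9 − 6) − 0 = 3, and there is no ∂_2, so H_1 = Z^3.

H_0 ≅ Z,  H_1 ≅ Z^3.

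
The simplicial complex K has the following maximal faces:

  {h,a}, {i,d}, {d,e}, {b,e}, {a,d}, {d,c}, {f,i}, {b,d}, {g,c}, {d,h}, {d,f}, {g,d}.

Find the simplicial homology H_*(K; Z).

Order the vertices as a < b < c < d < e < f < g < h < i. Listing each simplex with vertices in this order, K has dimension 1 with simplices:

  0-simplices (9): a, b, c, d, e, f, g, h, i
  1-simplices (12): ad, ah, bd, be, cd, cg, de, df, dg, dh, di, fi

giving chain groups C_0 ≅ Z^9, C_1 ≅ Z^12.

The boundary map ∂_1: C_1 → C_0 is given by ∂[p,q] = [q] − [p]. For instance
  ∂ah = h − a.
The 9×12 boundary matrix has rank 8 and Smith normal form diag(1,1,1,1,1,1,1,1).

From H_k ≅ ker(∂_k) / im(∂_{k+1}) we obtain:

  H_0: rank C_0 − rank ∂_1 = 9 − 8 = 1, and the invariant factors of ∂_1 are all 1, so H_0 ≅ Z.
  H_1: rank ker ∂_1 − rank ∂_2 = (12 − 8) − 0 = 4, and there is no ∂_2, so H_1 ≅ Z^4.

As a check, the Euler characteristic is 9 − 12 = -3, which agrees with 1 − 4 = -3.

H_0 = Z,  H_1 = Z^4.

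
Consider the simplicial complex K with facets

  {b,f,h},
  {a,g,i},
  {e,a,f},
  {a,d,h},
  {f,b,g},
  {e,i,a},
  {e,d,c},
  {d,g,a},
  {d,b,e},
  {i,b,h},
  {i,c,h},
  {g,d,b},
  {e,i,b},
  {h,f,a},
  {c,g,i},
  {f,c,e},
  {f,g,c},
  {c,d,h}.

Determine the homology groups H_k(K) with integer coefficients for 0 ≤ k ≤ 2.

H_0 ≅ Z,  H_1 ≅ Z^2,  H_2 ≅ Z.

Take the total order a < b < c < d < e < f < g < h < i on the vertex set. Then K (dimension 2) consists of the simplices:

  0-simplices (9): a, b, c, d, e, f, g, h, i
  1-simplices (27): ad, ae, af, ag, ah, ai, bd, be, bf, bg, bh, bi, cd, ce, cf, cg, ch, ci, de, dg, dh, ef, ei, fg, fh, gi, hi
  2-simplices (18): adg, adh, aef, aei, afh, agi, bde, bdg, bei, bfg, bfh, bhi, cde, cdh, cef, cfg, cgi, chi

so the chain groups are C_0 ≅ Z^9, C_1 ≅ Z^27, C_2 ≅ Z^18.

∂_1: C_1 → C_0 sends each edge [p,q] (with p < q) to q − p.
The resulting 9×27 matrix has rank 8, and its Smith normal form has invariant factors (1,1,1,1,1,1,1,1).

Boundary ∂_2: C_2 → C_1 sends each 2-simplex [p,q,r] to [q,r] − [p,r] + [p,q]. For instance
  ∂cgi = gi − ci + cg,
  ∂bdg = dg − bg + bd.
This gives a 27×18 integer matrix of rank 17; reducing to Smith normal form yields diagonal entries (1,1,1,1,1,1,1,1,1,1,1,1,1,1,1,1,1).

Reading off H_k = ker ∂_k / im ∂_{k+1}:

  H_0: rank C_0 − rank ∂_1 = 9 − 8 = 1, and the invariant factors of ∂_1 are all 1, so H_0 = Z.
  H_1: rank ker ∂_1 − rank ∂_2 = (27 − 8) − 17 = 2, and the invariant factors of ∂_2 are all 1, so H_1 = Z^2.
  H_2: rank ker ∂_2 − rank ∂_3 = (18 − 17) − 0 = 1, and there is no ∂_3, so H_2 = Z.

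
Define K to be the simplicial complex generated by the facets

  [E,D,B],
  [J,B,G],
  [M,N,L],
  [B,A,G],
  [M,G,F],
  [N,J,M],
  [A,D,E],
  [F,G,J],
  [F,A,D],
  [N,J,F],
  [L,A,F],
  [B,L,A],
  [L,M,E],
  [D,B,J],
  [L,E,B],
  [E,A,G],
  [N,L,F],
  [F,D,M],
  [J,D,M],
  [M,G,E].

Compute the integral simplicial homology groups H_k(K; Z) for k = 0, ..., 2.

Fix the vertex order A < B < D < E < F < G < J < L < M < N and write every simplex with vertices in increasing order. Then dim K = 2 and the simplices of K are:

  0-simplices (10): A, B, D, E, F, G, J, L, M, N
  1-simplices (30): AB, AD, AE, AF, AG, AL, BD, BE, BG, BJ, BL, DE, DF, DJ, DM, EG, EL, EM, FG, FJ, FL, FM, FN, GJ, GM, JM, JN, LM, LN, MN
  2-simplices (20): ABG, ABL, ADE, ADF, AEG, AFL, BDE, BDJ, BEL, BGJ, DFM, DJM, EGM, ELM, FGJ, FGM, FJN, FLN, JMN, LMN

so the chain groups are C_0 ≅ Z^10, C_1 ≅ Z^30, C_2 ≅ Z^20.

The boundary map ∂_1: C_1 → C_0 is given by ∂[p,q] = [q] − [p]. For instance
  ∂FM = M − F.
As a 10×30 matrix over Z this has rank 9, with invariant factors (1,1,1,1,1,1,1,1,1).

The boundary map ∂_2: C_2 → C_1 maps a triangle to the signed sum of its edges. For instance
  ∂FGM = GM − FM + FG,
  ∂FGJ = GJ − FJ + FG.
This gives a 30×20 integer matrix of rank 20; reducing to Smith normal form yields diagonal entries (1,1,1,1,1,1,1,1,1,1,1,1,1,1,1,1,1,1,1,2).

From H_k ≅ ker(∂_k) / im(∂_{k+1}) we obtain:

  H_0: rank C_0 − rank ∂_1 = 10 − 9 = 1, and the invariant factors of ∂_1 are all 1, so H_0 ≅ Z.
  H_1: rank ker ∂_1 − rank ∂_2 = (30 − 9) − 20 = 1, and ∂_2 has invariant factor 2 > 1, so H_1 ≅ Z ⊕ Z/2.
  H_2: rank ker ∂_2 − rank ∂_3 = (20 − 20) − 0 = 0, and there is no ∂_3, so H_2 ≅ 0.

(K is a triangulation of the Klein bottle.)

H_0 = Z,  H_1 = Z ⊕ Z/2,  H_2 = 0.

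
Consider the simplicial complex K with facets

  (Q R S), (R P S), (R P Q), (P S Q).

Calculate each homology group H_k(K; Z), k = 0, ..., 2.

H_0 = Z,  H_1 = 0,  H_2 = Z.

K has 4 vertices, 6 edges, 4 triangles.
rank ∂_0 = 0, rank ∂_1 = 3 ⇒ b_0 = 4 − 0 − 3 = 1; all invariant factors of ∂_1 are 1 so no torsion. So H_0 = Z.
rank ∂_1 = 3, rank ∂_2 = 3 ⇒ b_1 = 6 − 3 − 3 = 0; all invariant factors of ∂_2 are 1 so no torsion. So H_1 = 0.
rank ∂_2 = 3, rank ∂_3 = 0 ⇒ b_2 = 4 − 3 − 0 = 1. So H_2 = Z.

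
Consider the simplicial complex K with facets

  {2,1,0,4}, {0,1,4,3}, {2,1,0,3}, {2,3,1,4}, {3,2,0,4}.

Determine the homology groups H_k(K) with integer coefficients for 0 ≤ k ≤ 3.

H_0 ≅ Z,  H_1 = 0,  H_2 = 0,  H_3 ≅ Z.

K has 5 vertices, 10 edges, 10 triangles, 5 3-simplices.
rank ∂_0 = 0, rank ∂_1 = 4 ⇒ b_0 = 5 − 0 − 4 = 1; all invariant factors of ∂_1 are 1 so no torsion. So H_0 = Z.
rank ∂_1 = 4, rank ∂_2 = 6 ⇒ b_1 = 10 − 4 − 6 = 0; all invariant factors of ∂_2 are 1 so no torsion. So H_1 = 0.
rank ∂_2 = 6, rank ∂_3 = 4 ⇒ b_2 = 10 − 6 − 4 = 0; all invariant factors of ∂_3 are 1 so no torsion. So H_2 = 0.
rank ∂_3 = 4, rank ∂_4 = 0 ⇒ b_3 = 5 − 4 − 0 = 1. So H_3 = Z.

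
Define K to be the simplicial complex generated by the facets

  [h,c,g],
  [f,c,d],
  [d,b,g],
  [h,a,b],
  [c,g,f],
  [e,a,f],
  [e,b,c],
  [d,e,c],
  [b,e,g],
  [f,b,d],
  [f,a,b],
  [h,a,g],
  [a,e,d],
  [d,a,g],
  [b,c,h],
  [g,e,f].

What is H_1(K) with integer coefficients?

H_1 ≅ Z^2.

K has 8 vertices, 24 edges, 16 triangles.
rank ∂_1 = 7, rank ∂_2 = 15 ⇒ b_1 = 24 − 7 − 15 = 2; all invariant factors of ∂_2 are 1 so no torsion. So H_1 = Z^2.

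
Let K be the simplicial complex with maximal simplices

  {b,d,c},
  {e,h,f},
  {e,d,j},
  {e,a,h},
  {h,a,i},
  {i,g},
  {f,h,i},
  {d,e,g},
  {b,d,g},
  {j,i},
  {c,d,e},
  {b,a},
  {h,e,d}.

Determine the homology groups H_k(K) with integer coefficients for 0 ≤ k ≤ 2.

H_0 = Z,  H_1 = Z^3,  H_2 = 0.

Fix the vertex order a < b < c < d < e < f < g < h < i < j and write every simplex with vertices in increasing order. Then dim K = 2 and the simplices of K are:

  0-simplices (10): a, b, c, d, e, f, g, h, i, j
  1-simplices (22): ab, ae, ah, ai, bc, bd, bg, cd, ce, de, dg, dh, dj, ef, eg, eh, ej, fh, fi, gi, hi, ij
  2-simplices (10): aeh, ahi, bcd, bdg, cde, deg, deh, dej, efh, fhi

Hence C_0 ≅ Z^10, C_1 ≅ Z^22, C_2 ≅ Z^10.

Boundary ∂_1: C_1 → C_0 is given by ∂[p,q] = [q] − [p]. For instance
  ∂ai = i − a.
The 10×22 boundary matrix has rank 9 and Smith normal form diag(1,1,1,1,1,1,1,1,1).

∂_2: C_2 → C_1 acts by ∂[p,q,r] = [q,r] − [p,r] + [p,q]. For instance
  ∂deh = eh − dh + de,
  ∂ahi = hi − ai + ah.
As a 22×10 matrix over Z this has rank 10, with invariant factors (1,1,1,1,1,1,1,1,1,1).

Reading off H_k = ker ∂_k / im ∂_{k+1}:

  H_0: rank C_0 − rank ∂_1 = 10 − 9 = 1, and the invariant factors of ∂_1 are all 1, so H_0 ≅ Z.
  H_1: rank ker ∂_1 − rank ∂_2 = (22 − 9) − 10 = 3, and the invariant factors of ∂_2 are all 1, so H_1 ≅ Z^3.
  H_2: rank ker ∂_2 − rank ∂_3 = (10 − 10) − 0 = 0, and there is no ∂_3, so H_2 ≅ 0.

As a check, the Euler characteristic is 10 − 22 + 10 = -2, which agrees with 1 − 3 + 0 = -2.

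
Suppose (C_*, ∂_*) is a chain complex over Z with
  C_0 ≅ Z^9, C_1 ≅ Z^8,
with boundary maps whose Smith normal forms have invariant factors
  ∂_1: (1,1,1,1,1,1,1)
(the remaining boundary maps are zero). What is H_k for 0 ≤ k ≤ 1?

H_0 ≅ Z^2,  H_1 ≅ Z.

H_0: b_0 = 9 − 0 − 7 = 2; torsion from ∂_1 factors > 1: none. So H_0 ≅ Z^2.
H_1: b_1 = 8 − 7 − 0 = 1; torsion from ∂_2 factors > 1: none. So H_1 ≅ Z.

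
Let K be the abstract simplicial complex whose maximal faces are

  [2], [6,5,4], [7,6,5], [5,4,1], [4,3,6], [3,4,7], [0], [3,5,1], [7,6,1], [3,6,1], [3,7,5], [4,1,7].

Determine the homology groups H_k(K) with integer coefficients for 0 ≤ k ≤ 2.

H_0 ≅ Z^3,  H_1 ≅ Z/2Z,  H_2 = 0.

We work with the vertex ordering 0 < 1 < 2 < 3 < 4 < 5 < 6 < 7. The simplices of K, each written with vertices in increasing order, are:

  0-simplices (8): [0], [1], [2], [3], [4], [5], [6], [7]
  1-simplices (15): [1,3], [1,4], [1,5], [1,6], [1,7], [3,4], [3,5], [3,6], [3,7], [4,5], [4,6], [4,7], [5,6], [5,7], [6,7]
  2-simplices (10): [1,3,5], [1,3,6], [1,4,5], [1,4,7], [1,6,7], [3,4,6], [3,4,7], [3,5,7], [4,5,6], [5,6,7]

so the chain groups are C_0 ≅ Z^8, C_1 ≅ Z^15, C_2 ≅ Z^10.

Boundary ∂_1: C_1 → C_0 maps an edge to its endpoints' difference, ∂[p,q] = q − p.
The resulting 8×15 matrix has rank 5, and its Smith normal form has invariant factors (1,1,1,1,1).

The boundary map ∂_2: C_2 → C_1 maps a triangle to the signed sum of its edges. For instance
  ∂[1,3,6] = [3,6] − [1,6] + [1,3],
  ∂[3,4,7] = [4,7] − [3,7] + [3,4].
The 15×10 boundary matrix has rank 10 and Smith normal form diag(1,1,1,1,1,1,1,1,1,2).

From H_k ≅ ker(∂_k) / im(∂_{k+1}) we obtain:

  H_0: rank C_0 − rank ∂_1 = 8 − 5 = 3, and the invariant factors of ∂_1 are all 1, so H_0 = Z^3.
  H_1: rank ker ∂_1 − rank ∂_2 = (15 − 5) − 10 = 0, and ∂_2 has invariant factor 2 > 1, so H_1 = Z/2Z.
  H_2: rank ker ∂_2 − rank ∂_3 = (10 − 10) − 0 = 0, and there is no ∂_3, so H_2 = 0.

As a check, the Euler characteristic is 8 − 15 + 10 = 3, which agrees with 3 − 0 + 0 = 3.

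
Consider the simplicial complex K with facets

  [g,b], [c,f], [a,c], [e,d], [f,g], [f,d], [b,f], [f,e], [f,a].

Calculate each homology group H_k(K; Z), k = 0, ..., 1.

Take the total order a < b < c < d < e < f < g on the vertex set. Then K (dimension 1) consists of the simplices:

  0-simplices (7): a, b, c, d, e, f, g
  1-simplices (9): ac, af, bf, bg, cf, de, df, ef, fg

so the chain groups are C_0 ≅ Z^7, C_1 ≅ Z^9.

The boundary map ∂_1: C_1 → C_0 is given by ∂[p,q] = [q] − [p].
The 7×9 boundary matrix has rank 6 and Smith normal form diag(1,1,1,1,1,1).

Reading off H_k = ker ∂_k / im ∂_{k+1}:

  H_0: rank C_0 − rank ∂_1 = 7 − 6 = 1, and the invariant factors of ∂_1 are all 1, so H_0 = Z.
  H_1: rank ker ∂_1 − rank ∂_2 = (9 − 6) − 0 = 3, and there is no ∂_2, so H_1 = Z^3.

H_0 ≅ Z,  H_1 ≅ Z^3.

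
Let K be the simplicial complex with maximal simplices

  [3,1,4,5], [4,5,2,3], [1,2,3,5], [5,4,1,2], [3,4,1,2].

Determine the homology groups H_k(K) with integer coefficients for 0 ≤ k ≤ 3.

We work with the vertex ordering 1 < 2 < 3 < 4 < 5. The simplices of K, each written with vertices in increasing order, are:

  0-simplices (5): [1], [2], [3], [4], [5]
  1-simplices (10): [1,2], [1,3], [1,4], [1,5], [2,3], [2,4], [2,5], [3,4], [3,5], [4,5]
  2-simplices (10): [1,2,3], [1,2,4], [1,2,5], [1,3,4], [1,3,5], [1,4,5], [2,3,4], [2,3,5], [2,4,5], [3,4,5]
  3-simplices (5): [1,2,3,4], [1,2,3,5], [1,2,4,5], [1,3,4,5], [2,3,4,5]

giving chain groups C_0 ≅ Z^5, C_1 ≅ Z^10, C_2 ≅ Z^10, C_3 ≅ Z^5.

∂_1: C_1 → C_0 is given by ∂[p,q] = [q] − [p]. For instance
  ∂[2,5] = [5] − [2].
As a 5×10 matrix over Z this has rank 4, with invariant factors (1,1,1,1).

Boundary ∂_2: C_2 → C_1 maps a triangle to the signed sum of its edges. For instance
  ∂[3,4,5] = [4,5] − [3,5] + [3,4],
  ∂[1,2,3] = [2,3] − [1,3] + [1,2].
The resulting 10×10 matrix has rank 6, and its Smith normal form has invariant factors (1,1,1,1,1,1).

The boundary map ∂_3: C_3 → C_2 sends each 3-simplex σ to the alternating sum Σ_i (−1)^i (σ with its i-th vertex removed). For instance
  ∂[1,2,3,4] = [2,3,4] − [1,3,4] + [1,2,4] − [1,2,3],
  ∂[1,3,4,5] = [3,4,5] − [1,4,5] + [1,3,5] − [1,3,4].
The resulting 10×5 matrix has rank 4, and its Smith normal form has invariant factors (1,1,1,1).

Computing H_k = (kernel of ∂_k) / (image of ∂_{k+1}):

  H_0: rank C_0 − rank ∂_1 = 5 − 4 = 1, and the invariant factors of ∂_1 are all 1, so H_0 ≅ Z.
  H_1: rank ker ∂_1 − rank ∂_2 = (10 − 4) − 6 = 0, and the invariant factors of ∂_2 are all 1, so H_1 ≅ 0.
  H_2: rank ker ∂_2 − rank ∂_3 = (10 − 6) − 4 = 0, and the invariant factors of ∂_3 are all 1, so H_2 ≅ 0.
  H_3: rank ker ∂_3 − rank ∂_4 = (5 − 4) − 0 = 1, and there is no ∂_4, so H_3 ≅ Z.

As a check, the Euler characteristic is 5 − 10 + 10 − 5 = 0, which agrees with 1 − 0 + 0 − 1 = 0.
(K is a triangulation of the 3-sphere S^3.)

H_0 = Z,  H_1 = 0,  H_2 = 0,  H_3 = Z.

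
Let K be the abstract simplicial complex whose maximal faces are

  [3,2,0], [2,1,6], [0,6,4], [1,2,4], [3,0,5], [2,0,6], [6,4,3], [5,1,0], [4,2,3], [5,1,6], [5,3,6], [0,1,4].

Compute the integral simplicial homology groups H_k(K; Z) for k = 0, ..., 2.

Take the total order 0 < 1 < 2 < 3 < 4 < 5 < 6 on the vertex set. Then K (dimension 2) consists of the simplices:

  0-simplices (7): [0], [1], [2], [3], [4], [5], [6]
  1-simplices (18): [0,1], [0,2], [0,3], [0,4], [0,5], [0,6], [1,2], [1,4], [1,5], [1,6], [2,3], [2,4], [2,6], [3,4], [3,5], [3,6], [4,6], [5,6]
  2-simplices (12): [0,1,4], [0,1,5], [0,2,3], [0,2,6], [0,3,5], [0,4,6], [1,2,4], [1,2,6], [1,5,6], [2,3,4], [3,4,6], [3,5,6]

giving chain groups C_0 ≅ Z^7, C_1 ≅ Z^18, C_2 ≅ Z^12.

The boundary map ∂_1: C_1 → C_0 sends each edge [p,q] (with p < q) to q − p. For instance
  ∂[3,6] = [6] − [3].
The resulting 7×18 matrix has rank 6, and its Smith normal form has invariant factors (1,1,1,1,1,1).

Boundary ∂_2: C_2 → C_1 acts by ∂[p,q,r] = [q,r] − [p,r] + [p,q]. For instance
  ∂[1,2,4] = [2,4] − [1,4] + [1,2],
  ∂[0,2,3] = [2,3] − [0,3] + [0,2].
The resulting 18×12 matrix has rank 12, and its Smith normal form has invariant factors (1,1,1,1,1,1,1,1,1,1,1,2).

Now H_k = ker ∂_k / im ∂_{k+1}, so:

  H_0: rank C_0 − rank ∂_1 = 7 − 6 = 1, and the invariant factors of ∂_1 are all 1, so H_0 ≅ Z.
  H_1: rank ker ∂_1 − rank ∂_2 = (18 − 6) − 12 = 0, and ∂_2 has invariant factor 2 > 1, so H_1 ≅ Z/2.
  H_2: rank ker ∂_2 − rank ∂_3 = (12 − 12) − 0 = 0, and there is no ∂_3, so H_2 ≅ 0.

As a check, the Euler characteristic is 7 − 18 + 12 = 1, which agrees with 1 − 0 + 0 = 1.

H_0 ≅ Z,  H_1 ≅ Z/2,  H_2 = 0.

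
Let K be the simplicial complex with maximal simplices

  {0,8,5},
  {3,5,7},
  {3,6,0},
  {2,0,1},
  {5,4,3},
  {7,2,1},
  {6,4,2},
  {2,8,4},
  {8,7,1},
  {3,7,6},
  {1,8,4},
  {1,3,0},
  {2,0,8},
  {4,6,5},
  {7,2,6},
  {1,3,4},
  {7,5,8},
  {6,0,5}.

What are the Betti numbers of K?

Fix the vertex order 0 < 1 < 2 < 3 < 4 < 5 < 6 < 7 < 8 and write every simplex with vertices in increasing order. Then dim K = 2 and the simplices of K are:

  0-simplices (9): [0], [1], [2], [3], [4], [5], [6], [7], [8]
  1-simplices (27): (27 of them)
  2-simplices (18): [0,1,2], [0,1,3], [0,2,8], [0,3,6], [0,5,6], [0,5,8], [1,2,7], [1,3,4], [1,4,8], [1,7,8], [2,4,6], [2,4,8], [2,6,7], [3,4,5], [3,5,7], [3,6,7], [4,5,6], [5,7,8]

Hence C_0 ≅ Z^9, C_1 ≅ Z^27, C_2 ≅ Z^18.

The boundary map ∂_1: C_1 → C_0 is given by ∂[p,q] = [q] − [p]. For instance
  ∂[6,7] = [7] − [6].
This gives a 9×27 integer matrix of rank 8; reducing to Smith normal form yields diagonal entries (1,1,1,1,1,1,1,1).

The boundary map ∂_2: C_2 → C_1 acts by ∂[p,q,r] = [q,r] − [p,r] + [p,q]. For instance
  ∂[1,2,7] = [2,7] − [1,7] + [1,2],
  ∂[0,2,8] = [2,8] − [0,8] + [0,2].
The 27×18 boundary matrix has rank 18 and Smith normal form diag(1,1,1,1,1,1,1,1,1,1,1,1,1,1,1,1,1,2).

Computing H_k = (kernel of ∂_k) / (image of ∂_{k+1}):

  H_0: rank C_0 − rank ∂_1 = 9 − 8 = 1, and the invariant factors of ∂_1 are all 1, so H_0 ≅ Z.
  H_1: rank ker ∂_1 − rank ∂_2 = (27 − 8) − 18 = 1, and ∂_2 has invariant factor 2 > 1, so H_1 ≅ Z ⊕ Z/2.
  H_2: rank ker ∂_2 − rank ∂_3 = (18 − 18) − 0 = 0, and there is no ∂_3, so H_2 ≅ 0.

Hence the Betti numbers are b_0 = 1, b_1 = 1, b_2 = 0.

b_0 = 1, b_1 = 1, b_2 = 0.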